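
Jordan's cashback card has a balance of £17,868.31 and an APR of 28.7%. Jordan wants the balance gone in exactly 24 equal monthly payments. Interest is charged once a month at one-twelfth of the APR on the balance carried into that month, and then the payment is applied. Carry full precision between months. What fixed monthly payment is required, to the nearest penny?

£987.15

Monthly rate r = 28.7%/12 = 2.39167% = 0.0239167.
Level-payment amortization: P = B₀·r / (1 − (1+r)^(−n)) = 17868.31·0.0239167 / (1 − 1.02392^(−24)).
Denominator 1 − (1+r)^(−24) = 0.432913503.
P = 427.35 / 0.432913503 ≈ 987.15.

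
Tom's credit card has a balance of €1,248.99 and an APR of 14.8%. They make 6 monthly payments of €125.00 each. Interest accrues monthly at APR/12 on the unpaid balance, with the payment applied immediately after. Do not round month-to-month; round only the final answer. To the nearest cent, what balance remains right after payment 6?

Monthly rate r = 14.8%/12 = 1.23333% = 0.0123333.
Each month: B ← B·(1+r) − €125.00.
Month 1: interest €15.40; balance after payment €1,139.39.
Month 2: interest €14.05; balance after payment €1,028.45.
Month 3: interest €12.68; balance after payment €916.13.
Month 4: interest €11.30; balance after payment €802.43.
Month 5: interest €9.90; balance after payment €687.33.
Month 6: interest €8.48; balance after payment €570.80.

€570.80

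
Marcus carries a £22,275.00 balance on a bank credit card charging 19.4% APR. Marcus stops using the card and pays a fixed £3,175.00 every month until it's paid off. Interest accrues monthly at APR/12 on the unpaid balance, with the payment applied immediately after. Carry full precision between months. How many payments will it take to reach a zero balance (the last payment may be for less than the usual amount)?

8 months

Monthly rate r = 19.4%/12 = 1.61667% = 0.0161667.
Recurrence: B ← B·(1+r) − £3,175.00.
Month 1: interest £360.11; balance after payment £19,460.11.
Month 2: interest £314.61; balance after payment £16,599.72.
Closed form: n = −ln(1 − rB₀/P)/ln(1+r) = −ln(0.88658)/ln(1.01617) ≈ 7.507, so the balance reaches zero during payment 8.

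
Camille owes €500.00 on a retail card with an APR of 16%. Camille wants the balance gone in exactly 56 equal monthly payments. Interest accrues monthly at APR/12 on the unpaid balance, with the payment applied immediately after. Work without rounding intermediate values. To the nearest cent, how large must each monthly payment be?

Monthly rate r = 16%/12 = 1.33333% = 0.0133333.
Level-payment amortization: P = B₀·r / (1 − (1+r)^(−n)) = 500.00·0.0133333 / (1 − 1.01333^(−56)).
Denominator 1 − (1+r)^(−56) = 0.523712063.
P = 6.66667 / 0.523712063 ≈ 12.73.

€12.73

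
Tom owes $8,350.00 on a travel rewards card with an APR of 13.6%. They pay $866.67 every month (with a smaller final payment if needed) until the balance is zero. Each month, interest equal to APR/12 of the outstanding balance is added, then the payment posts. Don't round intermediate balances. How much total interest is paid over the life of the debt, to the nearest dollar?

$543

Monthly rate r = 13.6%/12 = 1.13333% = 0.0113333.
Payoff takes n = ⌈−ln(1 − rB₀/P)/ln(1+r)⌉ = ⌈10.260⌉ = 11 payments; the last is $226.29.
Total paid = 10·$866.67 + $226.29 = $8,892.99.
Total interest = total paid − principal = $8,892.99 − $8,350.00 = $542.99.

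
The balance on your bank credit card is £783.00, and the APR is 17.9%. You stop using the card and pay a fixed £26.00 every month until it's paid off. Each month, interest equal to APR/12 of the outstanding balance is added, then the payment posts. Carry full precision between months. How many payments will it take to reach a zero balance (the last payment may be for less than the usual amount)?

41 months

Monthly rate r = 17.9%/12 = 1.49167% = 0.0149167.
Recurrence: B ← B·(1+r) − £26.00.
Month 1: interest £11.68; balance after payment £768.68.
Month 2: interest £11.47; balance after payment £754.15.
Closed form: n = −ln(1 − rB₀/P)/ln(1+r) = −ln(0.55078)/ln(1.01492) ≈ 40.281, so the balance reaches zero during payment 41.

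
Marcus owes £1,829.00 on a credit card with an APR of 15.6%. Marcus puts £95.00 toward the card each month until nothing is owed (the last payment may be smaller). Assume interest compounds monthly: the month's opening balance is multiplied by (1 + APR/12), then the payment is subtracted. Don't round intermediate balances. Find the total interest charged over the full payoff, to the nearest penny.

Monthly rate r = 15.6%/12 = 1.3% = 0.013.
Payoff takes n = ⌈−ln(1 − rB₀/P)/ln(1+r)⌉ = ⌈22.302⌉ = 23 payments; the last is £28.84.
Total paid = 22·£95.00 + £28.84 = £2,118.84.
Total interest = total paid − principal = £2,118.84 − £1,829.00 = £289.84.

£289.84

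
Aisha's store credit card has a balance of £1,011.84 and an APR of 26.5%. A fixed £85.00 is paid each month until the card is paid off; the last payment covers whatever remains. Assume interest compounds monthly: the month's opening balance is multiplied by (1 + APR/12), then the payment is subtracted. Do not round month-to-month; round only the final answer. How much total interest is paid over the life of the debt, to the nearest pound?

Monthly rate r = 26.5%/12 = 2.20833% = 0.0220833.
Payoff takes n = ⌈−ln(1 − rB₀/P)/ln(1+r)⌉ = ⌈13.963⌉ = 14 payments; the last is £81.93.
Total paid = 13·£85.00 + £81.93 = £1,186.93.
Total interest = total paid − principal = £1,186.93 − £1,011.84 = £175.09.

£175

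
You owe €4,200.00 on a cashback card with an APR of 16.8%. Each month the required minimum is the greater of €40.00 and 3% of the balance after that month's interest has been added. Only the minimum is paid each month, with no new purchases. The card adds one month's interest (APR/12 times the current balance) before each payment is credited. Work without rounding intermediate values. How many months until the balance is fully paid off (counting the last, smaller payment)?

115 months

Monthly rate r = 16.8%/12 = 1.4% = 0.014.
While 3% of the post-interest balance exceeds €40.00, each month B ← (B·(1+r))·(1 − 0.03), i.e. B shrinks by the factor (1+r)·0.97 = 0.98358.
This holds for months 1–71. Entering month 72 the balance is €1,296.39; 3% of the post-interest balance is now below €40.00, so the flat €40.00 minimum applies from here.
From month 72 a fixed €40.00 at rate r clears €1,296.39 in 44 more payments. Total: 71 + 44 = 115 months.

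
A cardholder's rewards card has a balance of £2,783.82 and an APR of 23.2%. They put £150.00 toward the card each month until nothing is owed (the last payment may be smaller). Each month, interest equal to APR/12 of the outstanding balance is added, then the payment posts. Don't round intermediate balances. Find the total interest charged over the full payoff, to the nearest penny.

Monthly rate r = 23.2%/12 = 1.93333% = 0.0193333.
Payoff takes n = ⌈−ln(1 − rB₀/P)/ln(1+r)⌉ = ⌈23.209⌉ = 24 payments; the last is £31.54.
Total paid = 23·£150.00 + £31.54 = £3,481.54.
Total interest = total paid − principal = £3,481.54 − £2,783.82 = £697.72.

£697.72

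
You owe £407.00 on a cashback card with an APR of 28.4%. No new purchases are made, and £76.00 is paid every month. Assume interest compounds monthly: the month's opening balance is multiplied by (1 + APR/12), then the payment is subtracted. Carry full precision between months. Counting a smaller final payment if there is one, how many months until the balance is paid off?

Monthly rate r = 28.4%/12 = 2.36667% = 0.0236667.
Recurrence: B ← B·(1+r) − £76.00.
Month 1: interest £9.63; balance after payment £340.63.
Month 2: interest £8.06; balance after payment £272.69.
Month 3: interest £6.45; balance after payment £203.15.
Month 4: interest £4.81; balance after payment £131.96.
Month 5: interest £3.12; balance after payment £59.08.
Month 6: interest £1.40; balance after payment £0.00.

6 months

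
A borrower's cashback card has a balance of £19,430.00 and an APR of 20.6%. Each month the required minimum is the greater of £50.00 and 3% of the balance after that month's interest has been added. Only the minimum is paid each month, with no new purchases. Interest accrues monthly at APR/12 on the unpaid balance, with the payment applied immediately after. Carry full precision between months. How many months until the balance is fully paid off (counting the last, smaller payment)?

233 months

Monthly rate r = 20.6%/12 = 1.71667% = 0.0171667.
While 3% of the post-interest balance exceeds £50.00, each month B ← (B·(1+r))·(1 − 0.03), i.e. B shrinks by the factor (1+r)·0.97 = 0.98665.
This holds for months 1–185. Entering month 186 the balance is £1,617.28; 3% of the post-interest balance is now below £50.00, so the flat £50.00 minimum applies from here.
From month 186 a fixed £50.00 at rate r clears £1,617.28 in 48 more payments. Total: 185 + 48 = 233 months.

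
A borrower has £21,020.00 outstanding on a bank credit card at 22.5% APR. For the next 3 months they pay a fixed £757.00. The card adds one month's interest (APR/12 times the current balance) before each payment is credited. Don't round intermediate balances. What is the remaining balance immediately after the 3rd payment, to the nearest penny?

Monthly rate r = 22.5%/12 = 1.875% = 0.01875.
Each month: B ← B·(1+r) − £757.00.
Month 1: interest £394.12; balance after payment £20,657.12.
Month 2: interest £387.32; balance after payment £20,287.45.
Month 3: interest £380.39; balance after payment £19,910.84.

£19,910.84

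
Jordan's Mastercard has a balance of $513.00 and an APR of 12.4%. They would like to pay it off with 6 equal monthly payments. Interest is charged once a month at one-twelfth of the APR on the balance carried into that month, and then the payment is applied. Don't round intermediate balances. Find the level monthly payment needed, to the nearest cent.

$88.62

Monthly rate r = 12.4%/12 = 1.03333% = 0.0103333.
Level-payment amortization: P = B₀·r / (1 − (1+r)^(−n)) = 513.00·0.0103333 / (1 − 1.01033^(−6)).
Denominator 1 − (1+r)^(−6) = 0.059818048.
P = 5.301 / 0.059818048 ≈ 88.62.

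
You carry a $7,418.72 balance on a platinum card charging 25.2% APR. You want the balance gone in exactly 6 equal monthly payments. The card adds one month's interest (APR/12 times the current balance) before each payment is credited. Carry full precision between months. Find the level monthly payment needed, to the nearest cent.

$1,328.91

Monthly rate r = 25.2%/12 = 2.1% = 0.021.
Level-payment amortization: P = B₀·r / (1 − (1+r)^(−n)) = 7418.72·0.021 / (1 − 1.021^(−6)).
Denominator 1 − (1+r)^(−6) = 0.117234102.
P = 155.793 / 0.117234102 ≈ 1328.91.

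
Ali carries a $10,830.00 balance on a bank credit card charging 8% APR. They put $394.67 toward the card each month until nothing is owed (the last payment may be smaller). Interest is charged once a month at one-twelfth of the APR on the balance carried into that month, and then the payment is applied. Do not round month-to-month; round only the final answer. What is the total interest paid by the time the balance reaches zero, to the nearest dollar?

Monthly rate r = 8%/12 = 0.666667% = 0.00666667.
Payoff takes n = ⌈−ln(1 − rB₀/P)/ln(1+r)⌉ = ⌈30.407⌉ = 31 payments; the last is $160.90.
Total paid = 30·$394.67 + $160.90 = $12,001.00.
Total interest = total paid − principal = $12,001.00 − $10,830.00 = $1,171.00.

$1,171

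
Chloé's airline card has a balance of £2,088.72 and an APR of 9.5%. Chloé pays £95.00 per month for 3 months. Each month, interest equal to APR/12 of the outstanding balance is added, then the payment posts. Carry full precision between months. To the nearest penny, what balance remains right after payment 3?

£1,851.46

Monthly rate r = 9.5%/12 = 0.791667% = 0.00791667.
Each month: B ← B·(1+r) − £95.00.
Month 1: interest £16.54; balance after payment £2,010.26.
Month 2: interest £15.91; balance after payment £1,931.17.
Month 3: interest £15.29; balance after payment £1,851.46.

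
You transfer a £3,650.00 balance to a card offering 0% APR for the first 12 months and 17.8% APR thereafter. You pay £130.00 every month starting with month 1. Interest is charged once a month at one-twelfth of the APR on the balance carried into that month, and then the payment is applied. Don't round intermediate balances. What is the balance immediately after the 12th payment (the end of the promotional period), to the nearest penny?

£2,090.00

Promo months 1–12 at r₀ = 0%/12 = 0; months 13+ at r₁ = 17.8%/12 = 0.0148333.
After month 12 (no interest yet): B = £3,650.00 − 12·£130.00 = £2,090.00.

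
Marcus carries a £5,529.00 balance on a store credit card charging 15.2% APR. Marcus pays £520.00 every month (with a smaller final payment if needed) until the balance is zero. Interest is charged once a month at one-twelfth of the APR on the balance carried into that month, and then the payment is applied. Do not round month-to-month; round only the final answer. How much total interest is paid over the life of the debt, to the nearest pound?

£448

Monthly rate r = 15.2%/12 = 1.26667% = 0.0126667.
Payoff takes n = ⌈−ln(1 − rB₀/P)/ln(1+r)⌉ = ⌈11.492⌉ = 12 payments; the last is £256.89.
Total paid = 11·£520.00 + £256.89 = £5,976.89.
Total interest = total paid − principal = £5,976.89 − £5,529.00 = £447.89.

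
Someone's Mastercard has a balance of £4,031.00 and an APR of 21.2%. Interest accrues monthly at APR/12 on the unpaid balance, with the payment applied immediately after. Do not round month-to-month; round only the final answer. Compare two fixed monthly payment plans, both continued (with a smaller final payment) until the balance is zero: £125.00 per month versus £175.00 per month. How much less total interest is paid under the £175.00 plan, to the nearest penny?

Monthly rate r = 21.2%/12 = 1.76667% = 0.0176667.
At £125.00/mo: n = ⌈−ln(1 − rB₀/P)/ln(1+r)⌉ = 49 payments (last £19.49); total interest = total paid − £4,031.00 = £1,988.49.
At £175.00/mo: 30 payments (last £146.09); total interest £1,190.09.
Interest saved = £1,988.49 − £1,190.09 = £798.40.

£798.40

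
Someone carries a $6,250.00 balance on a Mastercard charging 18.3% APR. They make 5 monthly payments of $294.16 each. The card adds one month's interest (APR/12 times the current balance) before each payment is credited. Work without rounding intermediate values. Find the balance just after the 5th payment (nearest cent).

Monthly rate r = 18.3%/12 = 1.525% = 0.01525.
Each month: B ← B·(1+r) − $294.16.
Month 1: interest $95.31; balance after payment $6,051.15.
Month 2: interest $92.28; balance after payment $5,849.27.
Month 3: interest $89.20; balance after payment $5,644.31.
Month 4: interest $86.08; balance after payment $5,436.23.
Month 5: interest $82.90; balance after payment $5,224.97.

$5,224.97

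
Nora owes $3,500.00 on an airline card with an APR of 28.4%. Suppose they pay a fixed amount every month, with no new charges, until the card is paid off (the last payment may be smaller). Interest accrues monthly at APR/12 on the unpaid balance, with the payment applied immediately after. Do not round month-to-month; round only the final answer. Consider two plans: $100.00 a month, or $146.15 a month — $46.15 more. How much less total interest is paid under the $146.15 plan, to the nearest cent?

$2,307.16

Monthly rate r = 28.4%/12 = 2.36667% = 0.0236667.
At $100.00/mo: n = ⌈−ln(1 − rB₀/P)/ln(1+r)⌉ = 76 payments (last $33.95); total interest = total paid − $3,500.00 = $4,033.95.
At $146.15/mo: 36 payments (last $111.54); total interest $1,726.79.
Interest saved = $4,033.95 − $1,726.79 = $2,307.16.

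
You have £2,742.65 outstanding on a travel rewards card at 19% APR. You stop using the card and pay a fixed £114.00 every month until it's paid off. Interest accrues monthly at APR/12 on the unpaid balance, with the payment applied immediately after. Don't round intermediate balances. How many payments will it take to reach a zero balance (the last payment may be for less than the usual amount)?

31 months

Monthly rate r = 19%/12 = 1.58333% = 0.0158333.
Recurrence: B ← B·(1+r) − £114.00.
Month 1: interest £43.43; balance after payment £2,672.08.
Month 2: interest £42.31; balance after payment £2,600.38.
Closed form: n = −ln(1 − rB₀/P)/ln(1+r) = −ln(0.61908)/ln(1.01583) ≈ 30.525, so the balance reaches zero during payment 31.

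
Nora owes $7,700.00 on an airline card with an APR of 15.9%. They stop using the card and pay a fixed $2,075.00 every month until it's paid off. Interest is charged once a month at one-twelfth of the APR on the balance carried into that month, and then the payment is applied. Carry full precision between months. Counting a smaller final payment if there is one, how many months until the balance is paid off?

Monthly rate r = 15.9%/12 = 1.325% = 0.01325.
Recurrence: B ← B·(1+r) − $2,075.00.
Month 1: interest $102.02; balance after payment $5,727.02.
Month 2: interest $75.88; balance after payment $3,727.91.
Month 3: interest $49.39; balance after payment $1,702.30.
Month 4: interest $22.56; balance after payment $0.00.

4 payments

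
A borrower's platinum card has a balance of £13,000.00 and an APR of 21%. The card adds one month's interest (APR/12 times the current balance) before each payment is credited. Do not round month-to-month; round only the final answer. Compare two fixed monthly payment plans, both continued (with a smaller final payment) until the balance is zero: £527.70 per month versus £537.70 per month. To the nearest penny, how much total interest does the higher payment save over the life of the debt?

Monthly rate r = 21%/12 = 1.75% = 0.0175.
At £527.70/mo: n = ⌈−ln(1 − rB₀/P)/ln(1+r)⌉ = 33 payments (last £272.55); total interest = total paid − £13,000.00 = £4,158.95.
At £537.70/mo: 32 payments (last £381.44); total interest £4,050.14.
Interest saved = £4,158.95 − £4,050.14 = £108.81.

£108.81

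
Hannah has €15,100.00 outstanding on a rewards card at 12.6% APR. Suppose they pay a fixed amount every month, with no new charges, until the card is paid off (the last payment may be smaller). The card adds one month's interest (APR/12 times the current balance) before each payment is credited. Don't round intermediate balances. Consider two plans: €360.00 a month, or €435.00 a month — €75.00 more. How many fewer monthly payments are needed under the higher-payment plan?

12 fewer payments

Monthly rate r = 12.6%/12 = 1.05% = 0.0105.
At €360.00/mo: n = ⌈−ln(1 − rB₀/P)/ln(1+r)⌉ = 56 payments (last €209.79); total interest = total paid − €15,100.00 = €4,909.79.
At €435.00/mo: 44 payments (last €174.21); total interest €3,779.21.
Payments saved = 56 − 44 = 12.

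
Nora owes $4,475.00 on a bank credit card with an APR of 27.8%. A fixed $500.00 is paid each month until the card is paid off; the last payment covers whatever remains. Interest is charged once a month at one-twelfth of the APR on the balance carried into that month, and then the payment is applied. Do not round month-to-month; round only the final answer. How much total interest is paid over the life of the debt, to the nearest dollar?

Monthly rate r = 27.8%/12 = 2.31667% = 0.0231667.
Payoff takes n = ⌈−ln(1 − rB₀/P)/ln(1+r)⌉ = ⌈10.146⌉ = 11 payments; the last is $73.61.
Total paid = 10·$500.00 + $73.61 = $5,073.61.
Total interest = total paid − principal = $5,073.61 − $4,475.00 = $598.61.

$599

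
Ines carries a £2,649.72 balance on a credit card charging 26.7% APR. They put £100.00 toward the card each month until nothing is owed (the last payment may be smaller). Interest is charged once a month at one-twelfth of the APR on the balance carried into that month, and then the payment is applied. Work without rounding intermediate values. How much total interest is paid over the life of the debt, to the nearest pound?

Monthly rate r = 26.7%/12 = 2.225% = 0.02225.
Payoff takes n = ⌈−ln(1 − rB₀/P)/ln(1+r)⌉ = ⌈40.468⌉ = 41 payments; the last is £47.03.
Total paid = 40·£100.00 + £47.03 = £4,047.03.
Total interest = total paid − principal = £4,047.03 − £2,649.72 = £1,397.31.

£1,397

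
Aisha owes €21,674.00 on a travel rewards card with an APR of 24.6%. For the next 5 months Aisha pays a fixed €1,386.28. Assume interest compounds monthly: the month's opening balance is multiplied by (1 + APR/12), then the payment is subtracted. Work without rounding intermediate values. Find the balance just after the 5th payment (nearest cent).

Monthly rate r = 24.6%/12 = 2.05% = 0.0205.
Each month: B ← B·(1+r) − €1,386.28.
Month 1: interest €444.32; balance after payment €20,732.04.
Month 2: interest €425.01; balance after payment €19,770.76.
Month 3: interest €405.30; balance after payment €18,789.78.
Month 4: interest €385.19; balance after payment €17,788.69.
Month 5: interest €364.67; balance after payment €16,767.08.

€16,767.08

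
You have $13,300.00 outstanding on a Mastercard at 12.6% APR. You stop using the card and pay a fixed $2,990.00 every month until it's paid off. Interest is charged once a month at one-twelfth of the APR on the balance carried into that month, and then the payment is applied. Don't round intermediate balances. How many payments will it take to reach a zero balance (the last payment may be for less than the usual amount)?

Monthly rate r = 12.6%/12 = 1.05% = 0.0105.
Recurrence: B ← B·(1+r) − $2,990.00.
Month 1: interest $139.65; balance after payment $10,449.65.
Month 2: interest $109.72; balance after payment $7,569.37.
Month 3: interest $79.48; balance after payment $4,658.85.
Month 4: interest $48.92; balance after payment $1,717.77.
Month 5: interest $18.04; balance after payment $0.00.

5 months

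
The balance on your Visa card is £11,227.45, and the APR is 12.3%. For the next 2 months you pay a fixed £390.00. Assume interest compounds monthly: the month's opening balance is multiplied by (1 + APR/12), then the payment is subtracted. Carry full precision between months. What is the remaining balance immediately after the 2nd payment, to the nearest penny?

£10,674.79

Monthly rate r = 12.3%/12 = 1.025% = 0.01025.
Each month: B ← B·(1+r) − £390.00.
Month 1: interest £115.08; balance after payment £10,952.53.
Month 2: interest £112.26; balance after payment £10,674.79.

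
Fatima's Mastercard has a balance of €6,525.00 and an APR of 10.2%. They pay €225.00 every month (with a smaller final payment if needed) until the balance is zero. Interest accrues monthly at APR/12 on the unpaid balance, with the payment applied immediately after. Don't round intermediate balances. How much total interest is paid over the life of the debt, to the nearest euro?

Monthly rate r = 10.2%/12 = 0.85% = 0.0085.
Payoff takes n = ⌈−ln(1 − rB₀/P)/ln(1+r)⌉ = ⌈33.439⌉ = 34 payments; the last is €98.90.
Total paid = 33·€225.00 + €98.90 = €7,523.90.
Total interest = total paid − principal = €7,523.90 − €6,525.00 = €998.90.

€999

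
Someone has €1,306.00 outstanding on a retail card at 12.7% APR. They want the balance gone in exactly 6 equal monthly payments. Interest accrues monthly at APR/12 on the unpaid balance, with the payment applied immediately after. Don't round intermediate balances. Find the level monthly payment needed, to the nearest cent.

€225.80

Monthly rate r = 12.7%/12 = 1.05833% = 0.0105833.
Level-payment amortization: P = B₀·r / (1 − (1+r)^(−n)) = 1306.00·0.0105833 / (1 − 1.01058^(−6)).
Denominator 1 − (1+r)^(−6) = 0.061212689.
P = 13.8218 / 0.061212689 ≈ 225.80.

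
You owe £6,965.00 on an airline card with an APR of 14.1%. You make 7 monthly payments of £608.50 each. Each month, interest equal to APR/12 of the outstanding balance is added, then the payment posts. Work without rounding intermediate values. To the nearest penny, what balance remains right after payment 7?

Monthly rate r = 14.1%/12 = 1.175% = 0.01175.
Each month: B ← B·(1+r) − £608.50.
Month 1: interest £81.84; balance after payment £6,438.34.
Month 2: interest £75.65; balance after payment £5,905.49.
Month 3: interest £69.39; balance after payment £5,366.38.
Month 4: interest £63.05; balance after payment £4,820.93.
Month 5: interest £56.65; balance after payment £4,269.08.
Month 6: interest £50.16; balance after payment £3,710.74.
Month 7: interest £43.60; balance after payment £3,145.84.

£3,145.84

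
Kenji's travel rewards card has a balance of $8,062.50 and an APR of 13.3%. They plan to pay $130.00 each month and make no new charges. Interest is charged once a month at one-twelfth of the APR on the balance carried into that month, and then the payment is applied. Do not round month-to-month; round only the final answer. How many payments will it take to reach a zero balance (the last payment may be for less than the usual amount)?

106 months

Monthly rate r = 13.3%/12 = 1.10833% = 0.0110833.
Recurrence: B ← B·(1+r) − $130.00.
Month 1: interest $89.36; balance after payment $8,021.86.
Month 2: interest $88.91; balance after payment $7,980.77.
Closed form: n = −ln(1 − rB₀/P)/ln(1+r) = −ln(0.31262)/ln(1.01108) ≈ 105.492, so the balance reaches zero during payment 106.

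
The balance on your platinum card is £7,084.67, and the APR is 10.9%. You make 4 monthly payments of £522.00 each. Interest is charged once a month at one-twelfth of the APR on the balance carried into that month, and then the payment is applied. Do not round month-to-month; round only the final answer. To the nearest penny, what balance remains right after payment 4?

£5,228.99

Monthly rate r = 10.9%/12 = 0.908333% = 0.00908333.
Each month: B ← B·(1+r) − £522.00.
Month 1: interest £64.35; balance after payment £6,627.02.
Month 2: interest £60.20; balance after payment £6,165.22.
Month 3: interest £56.00; balance after payment £5,699.22.
Month 4: interest £51.77; balance after payment £5,228.99.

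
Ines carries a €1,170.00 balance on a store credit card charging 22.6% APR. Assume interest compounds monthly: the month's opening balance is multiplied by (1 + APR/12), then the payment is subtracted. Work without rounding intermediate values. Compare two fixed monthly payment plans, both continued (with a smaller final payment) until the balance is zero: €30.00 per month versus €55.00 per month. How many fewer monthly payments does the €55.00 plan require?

44 fewer payments

Monthly rate r = 22.6%/12 = 1.88333% = 0.0188333.
At €30.00/mo: n = ⌈−ln(1 − rB₀/P)/ln(1+r)⌉ = 72 payments (last €2.29); total interest = total paid − €1,170.00 = €962.29.
At €55.00/mo: 28 payments (last €24.05); total interest €339.05.
Payments saved = 72 − 28 = 44.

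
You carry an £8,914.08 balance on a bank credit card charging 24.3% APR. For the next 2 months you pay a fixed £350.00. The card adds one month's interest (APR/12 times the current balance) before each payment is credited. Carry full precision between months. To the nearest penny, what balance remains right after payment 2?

£8,571.67

Monthly rate r = 24.3%/12 = 2.025% = 0.02025.
Each month: B ← B·(1+r) − £350.00.
Month 1: interest £180.51; balance after payment £8,744.59.
Month 2: interest £177.08; balance after payment £8,571.67.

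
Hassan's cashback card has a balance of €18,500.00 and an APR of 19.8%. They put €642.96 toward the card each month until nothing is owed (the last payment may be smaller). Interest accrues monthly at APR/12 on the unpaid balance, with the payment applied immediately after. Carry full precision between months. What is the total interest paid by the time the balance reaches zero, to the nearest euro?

Monthly rate r = 19.8%/12 = 1.65% = 0.0165.
Payoff takes n = ⌈−ln(1 − rB₀/P)/ln(1+r)⌉ = ⌈39.345⌉ = 40 payments; the last is €223.02.
Total paid = 39·€642.96 + €223.02 = €25,298.46.
Total interest = total paid − principal = €25,298.46 − €18,500.00 = €6,798.46.

€6,798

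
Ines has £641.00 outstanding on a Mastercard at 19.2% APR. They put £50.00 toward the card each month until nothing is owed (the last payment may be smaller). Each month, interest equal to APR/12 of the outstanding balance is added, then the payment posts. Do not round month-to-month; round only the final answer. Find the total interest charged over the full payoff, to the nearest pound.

£82

Monthly rate r = 19.2%/12 = 1.6% = 0.016.
Payoff takes n = ⌈−ln(1 − rB₀/P)/ln(1+r)⌉ = ⌈14.462⌉ = 15 payments; the last is £23.21.
Total paid = 14·£50.00 + £23.21 = £723.21.
Total interest = total paid − principal = £723.21 − £641.00 = £82.21.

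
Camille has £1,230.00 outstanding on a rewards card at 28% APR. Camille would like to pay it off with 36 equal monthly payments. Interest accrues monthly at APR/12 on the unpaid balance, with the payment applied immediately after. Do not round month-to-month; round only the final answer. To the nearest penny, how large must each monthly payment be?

Monthly rate r = 28%/12 = 2.33333% = 0.0233333.
Level-payment amortization: P = B₀·r / (1 − (1+r)^(−n)) = 1230.00·0.0233333 / (1 − 1.02333^(−36)).
Denominator 1 − (1+r)^(−36) = 0.564103228.
P = 28.7 / 0.564103228 ≈ 50.88.

£50.88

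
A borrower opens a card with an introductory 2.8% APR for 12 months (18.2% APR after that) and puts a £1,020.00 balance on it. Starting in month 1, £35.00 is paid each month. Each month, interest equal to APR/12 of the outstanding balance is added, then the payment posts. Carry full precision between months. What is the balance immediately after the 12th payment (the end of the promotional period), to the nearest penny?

£623.50

Promo months 1–12 at r₀ = 2.8%/12 = 0.00233333; months 13+ at r₁ = 18.2%/12 = 0.0151667.
After month 12: iterate B ← B·(1+r₀) − £35.00 for 12 months → £623.50.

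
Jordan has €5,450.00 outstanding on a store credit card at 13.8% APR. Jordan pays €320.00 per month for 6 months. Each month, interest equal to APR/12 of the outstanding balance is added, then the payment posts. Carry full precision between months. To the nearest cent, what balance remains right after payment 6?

€3,860.97

Monthly rate r = 13.8%/12 = 1.15% = 0.0115.
Each month: B ← B·(1+r) − €320.00.
Month 1: interest €62.67; balance after payment €5,192.68.
Month 2: interest €59.72; balance after payment €4,932.39.
Month 3: interest €56.72; balance after payment €4,669.11.
Month 4: interest €53.69; balance after payment €4,402.81.
Month 5: interest €50.63; balance after payment €4,133.44.
Month 6: interest €47.53; balance after payment €3,860.97.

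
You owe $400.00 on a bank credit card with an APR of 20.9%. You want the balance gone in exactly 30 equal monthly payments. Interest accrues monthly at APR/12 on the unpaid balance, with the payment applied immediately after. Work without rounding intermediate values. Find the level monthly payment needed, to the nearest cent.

Monthly rate r = 20.9%/12 = 1.74167% = 0.0174167.
Level-payment amortization: P = B₀·r / (1 − (1+r)^(−n)) = 400.00·0.0174167 / (1 − 1.01742^(−30)).
Denominator 1 − (1+r)^(−30) = 0.40429044.
P = 6.96667 / 0.40429044 ≈ 17.23.

$17.23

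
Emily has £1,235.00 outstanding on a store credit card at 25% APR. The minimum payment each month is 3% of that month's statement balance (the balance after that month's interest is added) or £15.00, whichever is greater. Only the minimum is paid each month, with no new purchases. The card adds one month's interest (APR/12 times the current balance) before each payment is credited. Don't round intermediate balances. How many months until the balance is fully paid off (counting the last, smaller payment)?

150 months

Monthly rate r = 25%/12 = 2.08333% = 0.0208333.
While 3% of the post-interest balance exceeds £15.00, each month B ← (B·(1+r))·(1 − 0.03), i.e. B shrinks by the factor (1+r)·0.97 = 0.99021.
This holds for months 1–94. Entering month 95 the balance is £489.74; 3% of the post-interest balance is now below £15.00, so the flat £15.00 minimum applies from here.
From month 95 a fixed £15.00 at rate r clears £489.74 in 56 more payments. Total: 94 + 56 = 150 months.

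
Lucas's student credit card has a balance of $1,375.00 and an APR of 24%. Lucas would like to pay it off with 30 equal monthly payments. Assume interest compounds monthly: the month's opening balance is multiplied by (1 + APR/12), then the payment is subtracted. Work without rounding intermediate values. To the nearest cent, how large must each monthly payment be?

$61.39

Monthly rate r = 24%/12 = 2% = 0.02.
Level-payment amortization: P = B₀·r / (1 − (1+r)^(−n)) = 1375.00·0.02 / (1 − 1.02^(−30)).
Denominator 1 − (1+r)^(−30) = 0.447929111.
P = 27.5 / 0.447929111 ≈ 61.39.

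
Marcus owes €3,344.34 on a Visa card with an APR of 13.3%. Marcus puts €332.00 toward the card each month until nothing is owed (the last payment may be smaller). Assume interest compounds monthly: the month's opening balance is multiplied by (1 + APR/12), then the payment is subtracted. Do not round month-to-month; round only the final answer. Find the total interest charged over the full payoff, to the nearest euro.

Monthly rate r = 13.3%/12 = 1.10833% = 0.0110833.
Payoff takes n = ⌈−ln(1 − rB₀/P)/ln(1+r)⌉ = ⌈10.740⌉ = 11 payments; the last is €246.17.
Total paid = 10·€332.00 + €246.17 = €3,566.17.
Total interest = total paid − principal = €3,566.17 − €3,344.34 = €221.83.

€222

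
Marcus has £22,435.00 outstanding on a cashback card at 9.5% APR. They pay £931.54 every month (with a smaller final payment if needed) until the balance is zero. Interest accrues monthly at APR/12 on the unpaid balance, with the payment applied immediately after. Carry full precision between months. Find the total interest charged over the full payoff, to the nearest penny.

£2,555.48

Monthly rate r = 9.5%/12 = 0.791667% = 0.00791667.
Payoff takes n = ⌈−ln(1 − rB₀/P)/ln(1+r)⌉ = ⌈26.826⌉ = 27 payments; the last is £770.44.
Total paid = 26·£931.54 + £770.44 = £24,990.48.
Total interest = total paid − principal = £24,990.48 − £22,435.00 = £2,555.48.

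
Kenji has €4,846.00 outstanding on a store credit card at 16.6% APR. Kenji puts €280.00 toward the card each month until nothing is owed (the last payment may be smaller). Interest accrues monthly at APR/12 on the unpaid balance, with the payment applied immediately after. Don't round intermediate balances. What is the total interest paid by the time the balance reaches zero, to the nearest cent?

€731.67

Monthly rate r = 16.6%/12 = 1.38333% = 0.0138333.
Payoff takes n = ⌈−ln(1 − rB₀/P)/ln(1+r)⌉ = ⌈19.920⌉ = 20 payments; the last is €257.67.
Total paid = 19·€280.00 + €257.67 = €5,577.67.
Total interest = total paid − principal = €5,577.67 − €4,846.00 = €731.67.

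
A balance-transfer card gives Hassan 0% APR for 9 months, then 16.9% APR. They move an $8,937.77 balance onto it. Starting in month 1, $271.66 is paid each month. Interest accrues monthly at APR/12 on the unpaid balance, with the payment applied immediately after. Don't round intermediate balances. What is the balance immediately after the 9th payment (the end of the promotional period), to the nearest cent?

$6,492.83

Promo months 1–9 at r₀ = 0%/12 = 0; months 10+ at r₁ = 16.9%/12 = 0.0140833.
After month 9 (no interest yet): B = $8,937.77 − 9·$271.66 = $6,492.83.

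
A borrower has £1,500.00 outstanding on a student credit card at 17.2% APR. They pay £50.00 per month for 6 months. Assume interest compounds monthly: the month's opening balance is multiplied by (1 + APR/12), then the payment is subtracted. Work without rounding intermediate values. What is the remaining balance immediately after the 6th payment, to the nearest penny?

£1,322.75

Monthly rate r = 17.2%/12 = 1.43333% = 0.0143333.
Each month: B ← B·(1+r) − £50.00.
Month 1: interest £21.50; balance after payment £1,471.50.
Month 2: interest £21.09; balance after payment £1,442.59.
Month 3: interest £20.68; balance after payment £1,413.27.
Month 4: interest £20.26; balance after payment £1,383.53.
Month 5: interest £19.83; balance after payment £1,353.36.
Month 6: interest £19.40; balance after payment £1,322.75.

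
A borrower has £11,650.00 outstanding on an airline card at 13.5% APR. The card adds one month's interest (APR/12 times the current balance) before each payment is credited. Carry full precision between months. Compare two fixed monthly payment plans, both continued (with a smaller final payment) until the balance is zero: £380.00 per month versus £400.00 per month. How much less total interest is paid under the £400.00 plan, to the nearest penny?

£172.66

Monthly rate r = 13.5%/12 = 1.125% = 0.01125.
At £380.00/mo: n = ⌈−ln(1 − rB₀/P)/ln(1+r)⌉ = 38 payments (last £307.51); total interest = total paid − £11,650.00 = £2,717.51.
At £400.00/mo: 36 payments (last £194.85); total interest £2,544.85.
Interest saved = £2,717.51 − £2,544.85 = £172.66.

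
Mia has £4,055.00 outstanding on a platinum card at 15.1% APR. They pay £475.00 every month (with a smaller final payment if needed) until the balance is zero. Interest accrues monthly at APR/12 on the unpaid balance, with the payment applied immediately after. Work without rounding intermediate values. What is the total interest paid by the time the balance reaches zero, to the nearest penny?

£261.94

Monthly rate r = 15.1%/12 = 1.25833% = 0.0125833.
Payoff takes n = ⌈−ln(1 − rB₀/P)/ln(1+r)⌉ = ⌈9.088⌉ = 10 payments; the last is £41.94.
Total paid = 9·£475.00 + £41.94 = £4,316.94.
Total interest = total paid − principal = £4,316.94 − £4,055.00 = £261.94.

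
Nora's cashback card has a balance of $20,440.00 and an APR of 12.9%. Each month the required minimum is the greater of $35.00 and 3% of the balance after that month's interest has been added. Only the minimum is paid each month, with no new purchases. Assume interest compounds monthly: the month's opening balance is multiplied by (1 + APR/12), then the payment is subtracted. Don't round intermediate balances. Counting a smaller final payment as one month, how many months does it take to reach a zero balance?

Monthly rate r = 12.9%/12 = 1.075% = 0.01075.
While 3% of the post-interest balance exceeds $35.00, each month B ← (B·(1+r))·(1 − 0.03), i.e. B shrinks by the factor (1+r)·0.97 = 0.98043.
This holds for months 1–146. Entering month 147 the balance is $1,140.62; 3% of the post-interest balance is now below $35.00, so the flat $35.00 minimum applies from here.
From month 147 a fixed $35.00 at rate r clears $1,140.62 in 41 more payments. Total: 146 + 41 = 187 months.

187 months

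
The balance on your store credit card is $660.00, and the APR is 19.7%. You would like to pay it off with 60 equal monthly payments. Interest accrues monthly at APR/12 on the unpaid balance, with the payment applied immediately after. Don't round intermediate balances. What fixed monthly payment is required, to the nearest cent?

$17.38

Monthly rate r = 19.7%/12 = 1.64167% = 0.0164167.
Level-payment amortization: P = B₀·r / (1 − (1+r)^(−n)) = 660.00·0.0164167 / (1 − 1.01642^(−60)).
Denominator 1 − (1+r)^(−60) = 0.623562107.
P = 10.835 / 0.623562107 ≈ 17.38.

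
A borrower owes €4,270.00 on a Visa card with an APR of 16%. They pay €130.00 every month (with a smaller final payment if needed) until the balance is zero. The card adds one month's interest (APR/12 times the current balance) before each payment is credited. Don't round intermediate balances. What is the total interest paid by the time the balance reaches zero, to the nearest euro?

Monthly rate r = 16%/12 = 1.33333% = 0.0133333.
Payoff takes n = ⌈−ln(1 − rB₀/P)/ln(1+r)⌉ = ⌈43.500⌉ = 44 payments; the last is €65.16.
Total paid = 43·€130.00 + €65.16 = €5,655.16.
Total interest = total paid − principal = €5,655.16 − €4,270.00 = €1,385.16.

€1,385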